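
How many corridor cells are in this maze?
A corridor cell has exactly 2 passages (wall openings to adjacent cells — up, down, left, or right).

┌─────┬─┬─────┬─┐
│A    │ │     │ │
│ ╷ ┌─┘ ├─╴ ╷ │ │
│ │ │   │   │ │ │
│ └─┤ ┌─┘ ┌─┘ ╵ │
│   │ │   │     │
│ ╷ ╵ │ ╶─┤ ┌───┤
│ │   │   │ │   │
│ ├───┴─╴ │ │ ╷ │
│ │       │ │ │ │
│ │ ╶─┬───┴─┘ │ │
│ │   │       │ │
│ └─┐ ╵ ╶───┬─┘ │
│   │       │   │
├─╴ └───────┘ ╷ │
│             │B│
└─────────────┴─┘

Counting cells with exactly 2 passages:
Total corridor cells: 48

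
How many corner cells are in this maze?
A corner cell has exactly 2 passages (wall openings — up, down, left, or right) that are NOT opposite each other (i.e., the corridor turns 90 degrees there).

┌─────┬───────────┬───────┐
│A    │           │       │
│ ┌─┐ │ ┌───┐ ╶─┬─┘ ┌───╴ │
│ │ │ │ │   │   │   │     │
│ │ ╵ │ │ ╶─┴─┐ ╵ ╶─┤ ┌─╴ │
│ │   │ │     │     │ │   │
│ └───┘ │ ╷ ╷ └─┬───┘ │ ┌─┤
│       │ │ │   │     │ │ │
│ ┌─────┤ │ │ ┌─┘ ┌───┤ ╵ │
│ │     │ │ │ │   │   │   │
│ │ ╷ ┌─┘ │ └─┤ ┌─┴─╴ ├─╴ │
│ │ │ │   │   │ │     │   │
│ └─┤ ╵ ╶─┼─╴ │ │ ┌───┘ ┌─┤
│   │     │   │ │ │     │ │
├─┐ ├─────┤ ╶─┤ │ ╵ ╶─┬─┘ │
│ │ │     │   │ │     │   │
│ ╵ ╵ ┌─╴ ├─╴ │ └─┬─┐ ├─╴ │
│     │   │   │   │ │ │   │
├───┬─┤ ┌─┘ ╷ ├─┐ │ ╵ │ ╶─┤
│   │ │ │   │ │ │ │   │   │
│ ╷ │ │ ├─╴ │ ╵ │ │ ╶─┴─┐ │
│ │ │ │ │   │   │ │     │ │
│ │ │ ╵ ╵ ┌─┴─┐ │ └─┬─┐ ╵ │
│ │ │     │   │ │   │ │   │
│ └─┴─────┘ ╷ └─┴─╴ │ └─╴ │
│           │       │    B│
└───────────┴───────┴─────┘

Counting corner cells (2 non-opposite passages):
Total corners: 78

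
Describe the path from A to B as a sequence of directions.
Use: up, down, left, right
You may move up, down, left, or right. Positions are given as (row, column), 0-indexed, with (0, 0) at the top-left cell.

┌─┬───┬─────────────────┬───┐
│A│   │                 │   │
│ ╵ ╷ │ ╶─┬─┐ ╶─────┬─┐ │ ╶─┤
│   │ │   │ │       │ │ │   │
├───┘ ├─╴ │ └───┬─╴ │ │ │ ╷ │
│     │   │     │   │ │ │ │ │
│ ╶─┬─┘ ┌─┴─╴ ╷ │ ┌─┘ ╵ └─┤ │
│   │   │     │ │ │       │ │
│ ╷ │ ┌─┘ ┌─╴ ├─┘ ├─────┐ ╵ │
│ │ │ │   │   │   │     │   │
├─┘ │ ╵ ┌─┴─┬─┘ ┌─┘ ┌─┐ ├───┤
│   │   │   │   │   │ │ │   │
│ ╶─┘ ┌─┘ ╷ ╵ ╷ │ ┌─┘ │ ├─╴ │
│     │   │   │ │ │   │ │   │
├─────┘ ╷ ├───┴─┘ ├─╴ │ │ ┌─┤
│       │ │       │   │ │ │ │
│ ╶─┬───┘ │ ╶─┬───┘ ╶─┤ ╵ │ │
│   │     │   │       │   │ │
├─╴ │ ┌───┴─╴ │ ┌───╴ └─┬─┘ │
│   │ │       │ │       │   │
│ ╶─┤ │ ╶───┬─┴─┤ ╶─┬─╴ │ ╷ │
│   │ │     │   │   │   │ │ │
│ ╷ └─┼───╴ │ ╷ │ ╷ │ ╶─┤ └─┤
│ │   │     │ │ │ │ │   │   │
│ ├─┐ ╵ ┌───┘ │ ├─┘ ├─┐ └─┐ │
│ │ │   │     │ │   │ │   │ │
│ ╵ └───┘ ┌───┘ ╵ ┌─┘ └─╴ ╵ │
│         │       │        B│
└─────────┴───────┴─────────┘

Finding the path and converting it to directions:
Path through cells: (0,0) → (1,0) → (1,1) → (0,1) → (0,2) → (1,2) → (2,2) → (2,1) → (2,0) → (3,0) → (3,1) → (4,1) → (5,1) → (5,0) → (6,0) → (6,1) → (6,2) → (5,2) → (4,2) → (3,2) → (3,3) → (2,3) → (2,4) → (1,4) → (1,3) → (0,3) → (0,4) → (0,5) → (0,6) → (1,6) → (1,7) → (1,8) → (1,9) → (2,9) → (2,8) → (3,8) → (4,8) → (4,7) → (5,7) → (5,6) → (6,6) → (6,5) → (5,5) → (5,4) → (6,4) → (6,3) → (7,3) → (7,2) → (7,1) → (7,0) → (8,0) → (8,1) → (9,1) → (9,0) → (10,0) → (11,0) → (12,0) → (13,0) → (13,1) → (13,2) → (13,3) → (13,4) → (12,4) → (12,5) → (12,6) → (11,6) → (10,6) → (10,7) → (11,7) → (12,7) → (13,7) → (13,8) → (12,8) → (12,9) → (11,9) → (10,9) → (10,8) → (9,8) → (9,9) → (9,10) → (9,11) → (10,11) → (10,10) → (11,10) → (11,11) → (12,11) → (12,12) → (13,12) → (13,13)
Directions: down, right, up, right, down, down, left, left, down, right, down, down, left, down, right, right, up, up, up, right, up, right, up, left, up, right, right, right, down, right, right, right, down, left, down, down, left, down, left, down, left, up, left, down, left, down, left, left, left, down, right, down, left, down, down, down, down, right, right, right, right, up, right, right, up, up, right, down, down, down, right, up, right, up, up, left, up, right, right, right, down, left, down, right, down, right, down, right

Solution:

┌─┬───┬─────────────────┬───┐
│A│↱ ↓│↱ → → ↓          │   │
│ ╵ ╷ │ ╶─┬─┐ ╶─────┬─┐ │ ╶─┤
│↳ ↑│↓│↑ ↰│ │↳ → → ↓│ │ │   │
├───┘ ├─╴ │ └───┬─╴ │ │ │ ╷ │
│↓ ← ↲│↱ ↑│     │↓ ↲│ │ │ │ │
│ ╶─┬─┘ ┌─┴─╴ ╷ │ ┌─┘ ╵ └─┤ │
│↳ ↓│↱ ↑│     │ │↓│       │ │
│ ╷ │ ┌─┘ ┌─╴ ├─┘ ├─────┐ ╵ │
│ │↓│↑│   │   │↓ ↲│     │   │
├─┘ │ ╵ ┌─┴─┬─┘ ┌─┘ ┌─┐ ├───┤
│↓ ↲│↑  │↓ ↰│↓ ↲│   │ │ │   │
│ ╶─┘ ┌─┘ ╷ ╵ ╷ │ ┌─┘ │ ├─╴ │
│↳ → ↑│↓ ↲│↑ ↲│ │ │   │ │   │
├─────┘ ╷ ├───┴─┘ ├─╴ │ │ ┌─┤
│↓ ← ← ↲│ │       │   │ │ │ │
│ ╶─┬───┘ │ ╶─┬───┘ ╶─┤ ╵ │ │
│↳ ↓│     │   │       │   │ │
├─╴ │ ┌───┴─╴ │ ┌───╴ └─┬─┘ │
│↓ ↲│ │       │ │↱ → → ↓│   │
│ ╶─┤ │ ╶───┬─┴─┤ ╶─┬─╴ │ ╷ │
│↓  │ │     │↱ ↓│↑ ↰│↓ ↲│ │ │
│ ╷ └─┼───╴ │ ╷ │ ╷ │ ╶─┤ └─┤
│↓│   │     │↑│↓│ │↑│↳ ↓│   │
│ ├─┐ ╵ ┌───┘ │ ├─┘ ├─┐ └─┐ │
│↓│ │   │↱ → ↑│↓│↱ ↑│ │↳ ↓│ │
│ ╵ └───┘ ┌───┘ ╵ ┌─┘ └─╴ ╵ │
│↳ → → → ↑│    ↳ ↑│      ↳ B│
└─────────┴───────┴─────────┘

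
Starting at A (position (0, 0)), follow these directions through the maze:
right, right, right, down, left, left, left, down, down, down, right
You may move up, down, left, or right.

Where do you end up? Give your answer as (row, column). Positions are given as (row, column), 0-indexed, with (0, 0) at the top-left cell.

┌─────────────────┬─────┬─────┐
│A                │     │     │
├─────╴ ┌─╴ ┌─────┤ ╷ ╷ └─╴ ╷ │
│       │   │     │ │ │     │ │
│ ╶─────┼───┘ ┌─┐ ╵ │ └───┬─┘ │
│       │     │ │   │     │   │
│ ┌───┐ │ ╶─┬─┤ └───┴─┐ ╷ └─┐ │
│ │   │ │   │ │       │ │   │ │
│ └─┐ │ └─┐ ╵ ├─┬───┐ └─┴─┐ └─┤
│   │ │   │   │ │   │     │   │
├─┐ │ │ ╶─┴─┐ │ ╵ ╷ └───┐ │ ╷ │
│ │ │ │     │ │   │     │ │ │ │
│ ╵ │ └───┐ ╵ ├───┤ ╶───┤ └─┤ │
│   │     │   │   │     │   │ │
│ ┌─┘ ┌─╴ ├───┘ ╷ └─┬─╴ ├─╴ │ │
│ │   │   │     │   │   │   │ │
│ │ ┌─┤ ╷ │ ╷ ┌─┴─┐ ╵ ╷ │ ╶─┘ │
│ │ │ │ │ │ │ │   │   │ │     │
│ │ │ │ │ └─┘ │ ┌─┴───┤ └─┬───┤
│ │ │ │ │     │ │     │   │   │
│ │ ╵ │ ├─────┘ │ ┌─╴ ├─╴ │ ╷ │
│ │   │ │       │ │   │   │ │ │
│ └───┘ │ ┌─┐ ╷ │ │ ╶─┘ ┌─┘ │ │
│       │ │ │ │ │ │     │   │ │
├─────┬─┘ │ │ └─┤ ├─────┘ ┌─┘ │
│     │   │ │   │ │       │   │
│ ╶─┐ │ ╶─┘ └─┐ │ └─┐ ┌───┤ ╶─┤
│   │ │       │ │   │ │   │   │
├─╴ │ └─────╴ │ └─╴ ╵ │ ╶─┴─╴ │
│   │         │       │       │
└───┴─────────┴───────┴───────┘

Following directions step by step:
Start: (0, 0)
  right: (0, 0) → (0, 1)
  right: (0, 1) → (0, 2)
  right: (0, 2) → (0, 3)
  down: (0, 3) → (1, 3)
  left: (1, 3) → (1, 2)
  left: (1, 2) → (1, 1)
  left: (1, 1) → (1, 0)
  down: (1, 0) → (2, 0)
  down: (2, 0) → (3, 0)
  down: (3, 0) → (4, 0)
  right: (4, 0) → (4, 1)
Final position: (4, 1)

Path taken:

┌─────────────────┬─────┬─────┐
│A → → ↓          │     │     │
├─────╴ ┌─╴ ┌─────┤ ╷ ╷ └─╴ ╷ │
│↓ ← ← ↲│   │     │ │ │     │ │
│ ╶─────┼───┘ ┌─┐ ╵ │ └───┬─┘ │
│↓      │     │ │   │     │   │
│ ┌───┐ │ ╶─┬─┤ └───┴─┐ ╷ └─┐ │
│↓│   │ │   │ │       │ │   │ │
│ └─┐ │ └─┐ ╵ ├─┬───┐ └─┴─┐ └─┤
│↳ B│ │   │   │ │   │     │   │
├─┐ │ │ ╶─┴─┐ │ ╵ ╷ └───┐ │ ╷ │
│ │ │ │     │ │   │     │ │ │ │
│ ╵ │ └───┐ ╵ ├───┤ ╶───┤ └─┤ │
│   │     │   │   │     │   │ │
│ ┌─┘ ┌─╴ ├───┘ ╷ └─┬─╴ ├─╴ │ │
│ │   │   │     │   │   │   │ │
│ │ ┌─┤ ╷ │ ╷ ┌─┴─┐ ╵ ╷ │ ╶─┘ │
│ │ │ │ │ │ │ │   │   │ │     │
│ │ │ │ │ └─┘ │ ┌─┴───┤ └─┬───┤
│ │ │ │ │     │ │     │   │   │
│ │ ╵ │ ├─────┘ │ ┌─╴ ├─╴ │ ╷ │
│ │   │ │       │ │   │   │ │ │
│ └───┘ │ ┌─┐ ╷ │ │ ╶─┘ ┌─┘ │ │
│       │ │ │ │ │ │     │   │ │
├─────┬─┘ │ │ └─┤ ├─────┘ ┌─┘ │
│     │   │ │   │ │       │   │
│ ╶─┐ │ ╶─┘ └─┐ │ └─┐ ┌───┤ ╶─┤
│   │ │       │ │   │ │   │   │
├─╴ │ └─────╴ │ └─╴ ╵ │ ╶─┴─╴ │
│   │         │       │       │
└───┴─────────┴───────┴───────┘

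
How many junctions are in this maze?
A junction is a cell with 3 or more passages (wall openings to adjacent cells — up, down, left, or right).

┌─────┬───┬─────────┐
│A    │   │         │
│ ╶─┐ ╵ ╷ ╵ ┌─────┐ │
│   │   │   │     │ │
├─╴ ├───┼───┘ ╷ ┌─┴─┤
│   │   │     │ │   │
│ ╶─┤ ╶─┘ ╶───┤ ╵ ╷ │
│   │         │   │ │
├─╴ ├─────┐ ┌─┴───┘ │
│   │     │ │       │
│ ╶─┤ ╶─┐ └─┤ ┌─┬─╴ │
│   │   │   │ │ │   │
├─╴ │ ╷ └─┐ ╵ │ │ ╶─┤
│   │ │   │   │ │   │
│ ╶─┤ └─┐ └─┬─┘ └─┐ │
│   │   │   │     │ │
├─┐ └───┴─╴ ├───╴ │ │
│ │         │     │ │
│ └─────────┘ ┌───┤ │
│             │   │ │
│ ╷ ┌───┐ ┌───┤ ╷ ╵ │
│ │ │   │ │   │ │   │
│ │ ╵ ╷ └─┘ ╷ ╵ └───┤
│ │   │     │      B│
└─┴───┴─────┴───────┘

Checking each cell for number of passages:

Junctions found (3+ passages):
  (1, 7): 3 passages
  (3, 4): 3 passages
  (3, 5): 3 passages
  (4, 9): 3 passages
  (5, 2): 3 passages
  (7, 7): 3 passages
  (9, 0): 3 passages
  (9, 1): 3 passages
  (9, 4): 3 passages
  (11, 7): 3 passages
Total junctions: 10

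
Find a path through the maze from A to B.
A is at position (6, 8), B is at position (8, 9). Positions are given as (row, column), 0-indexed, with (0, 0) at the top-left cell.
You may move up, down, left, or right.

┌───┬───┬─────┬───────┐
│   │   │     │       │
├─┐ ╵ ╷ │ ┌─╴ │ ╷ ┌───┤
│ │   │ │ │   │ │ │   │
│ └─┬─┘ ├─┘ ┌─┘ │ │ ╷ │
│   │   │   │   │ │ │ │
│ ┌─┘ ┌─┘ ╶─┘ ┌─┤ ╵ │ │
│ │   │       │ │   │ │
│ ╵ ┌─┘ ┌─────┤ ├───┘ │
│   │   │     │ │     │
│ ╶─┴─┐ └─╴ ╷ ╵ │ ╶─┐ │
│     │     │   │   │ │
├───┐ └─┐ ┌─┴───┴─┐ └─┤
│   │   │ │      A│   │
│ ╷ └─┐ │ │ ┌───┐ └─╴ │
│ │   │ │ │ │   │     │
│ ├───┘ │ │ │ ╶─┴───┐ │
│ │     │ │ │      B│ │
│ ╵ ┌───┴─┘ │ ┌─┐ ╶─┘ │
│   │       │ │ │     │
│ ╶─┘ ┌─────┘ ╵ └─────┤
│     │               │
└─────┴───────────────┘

Finding the shortest path from (6, 8) to (8, 9):
Path length: 9 steps
Directions: down → right → right → down → down → left → left → up → right

Solution:

┌───┬───┬─────┬───────┐
│   │   │     │       │
├─┐ ╵ ╷ │ ┌─╴ │ ╷ ┌───┤
│ │   │ │ │   │ │ │   │
│ └─┬─┘ ├─┘ ┌─┘ │ │ ╷ │
│   │   │   │   │ │ │ │
│ ┌─┘ ┌─┘ ╶─┘ ┌─┤ ╵ │ │
│ │   │       │ │   │ │
│ ╵ ┌─┘ ┌─────┤ ├───┘ │
│   │   │     │ │     │
│ ╶─┴─┐ └─╴ ╷ ╵ │ ╶─┐ │
│     │     │   │   │ │
├───┐ └─┐ ┌─┴───┴─┐ └─┤
│   │   │ │      A│   │
│ ╷ └─┐ │ │ ┌───┐ └─╴ │
│ │   │ │ │ │   │↳ → ↓│
│ ├───┘ │ │ │ ╶─┴───┐ │
│ │     │ │ │    ↱ B│↓│
│ ╵ ┌───┴─┘ │ ┌─┐ ╶─┘ │
│   │       │ │ │↑ ← ↲│
│ ╶─┘ ┌─────┘ ╵ └─────┤
│     │               │
└─────┴───────────────┘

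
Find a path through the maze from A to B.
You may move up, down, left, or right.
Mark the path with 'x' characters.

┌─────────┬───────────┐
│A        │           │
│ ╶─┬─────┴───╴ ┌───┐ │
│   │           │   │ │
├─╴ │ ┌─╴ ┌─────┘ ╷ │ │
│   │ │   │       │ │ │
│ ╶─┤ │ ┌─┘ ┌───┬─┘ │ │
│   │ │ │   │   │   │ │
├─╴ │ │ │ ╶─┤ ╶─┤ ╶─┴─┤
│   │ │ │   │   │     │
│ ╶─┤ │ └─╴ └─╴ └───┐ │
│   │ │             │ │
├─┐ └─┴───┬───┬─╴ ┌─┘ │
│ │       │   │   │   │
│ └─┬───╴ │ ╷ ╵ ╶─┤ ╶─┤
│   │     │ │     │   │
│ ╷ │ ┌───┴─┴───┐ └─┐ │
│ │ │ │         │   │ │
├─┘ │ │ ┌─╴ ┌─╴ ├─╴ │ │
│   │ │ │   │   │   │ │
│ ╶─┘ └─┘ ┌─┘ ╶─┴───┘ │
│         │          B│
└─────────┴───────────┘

Finding the shortest path through the maze:
Path length: 34 steps
Directions: down → right → down → left → down → right → down → left → down → right → down → right → right → right → down → left → left → down → down → down → right → right → up → right → up → right → right → down → left → down → right → right → right → right

Solution:

┌─────────┬───────────┐
│A        │           │
│ ╶─┬─────┴───╴ ┌───┐ │
│x x│           │   │ │
├─╴ │ ┌─╴ ┌─────┘ ╷ │ │
│x x│ │   │       │ │ │
│ ╶─┤ │ ┌─┘ ┌───┬─┘ │ │
│x x│ │ │   │   │   │ │
├─╴ │ │ │ ╶─┤ ╶─┤ ╶─┴─┤
│x x│ │ │   │   │     │
│ ╶─┤ │ └─╴ └─╴ └───┐ │
│x x│ │             │ │
├─┐ └─┴───┬───┬─╴ ┌─┘ │
│ │x x x x│   │   │   │
│ └─┬───╴ │ ╷ ╵ ╶─┤ ╶─┤
│   │x x x│ │     │   │
│ ╷ │ ┌───┴─┴───┐ └─┐ │
│ │ │x│    x x x│   │ │
├─┘ │ │ ┌─╴ ┌─╴ ├─╴ │ │
│   │x│ │x x│x x│   │ │
│ ╶─┘ └─┘ ┌─┘ ╶─┴───┘ │
│    x x x│  x x x x B│
└─────────┴───────────┘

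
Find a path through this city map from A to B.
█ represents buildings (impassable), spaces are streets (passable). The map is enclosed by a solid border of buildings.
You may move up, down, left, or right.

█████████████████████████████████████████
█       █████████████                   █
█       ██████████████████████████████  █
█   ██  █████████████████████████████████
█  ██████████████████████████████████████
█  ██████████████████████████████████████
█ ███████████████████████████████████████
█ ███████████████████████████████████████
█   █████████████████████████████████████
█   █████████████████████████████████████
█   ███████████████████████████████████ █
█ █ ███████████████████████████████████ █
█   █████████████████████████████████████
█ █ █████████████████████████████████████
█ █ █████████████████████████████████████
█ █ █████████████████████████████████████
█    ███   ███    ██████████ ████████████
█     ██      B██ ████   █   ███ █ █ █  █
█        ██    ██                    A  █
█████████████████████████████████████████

Finding the shortest path from A to B:
Movement: cardinal only
Path length: 26 steps
Directions: left → left → left → left → left → left → left → left → left → left → left → left → left → left → left → left → left → left → left → left → up → up → left → left → left → down

Solution:

█████████████████████████████████████████
█       █████████████                   █
█       ██████████████████████████████  █
█   ██  █████████████████████████████████
█  ██████████████████████████████████████
█  ██████████████████████████████████████
█ ███████████████████████████████████████
█ ███████████████████████████████████████
█   █████████████████████████████████████
█   █████████████████████████████████████
█   ███████████████████████████████████ █
█ █ ███████████████████████████████████ █
█   █████████████████████████████████████
█ █ █████████████████████████████████████
█ █ █████████████████████████████████████
█ █ █████████████████████████████████████
█    ███   ███↓←←↰██████████ ████████████
█     ██      B██↑████   █   ███ █ █ █  █
█        ██    ██↑←←←←←←←←←←←←←←←←←←←A  █
█████████████████████████████████████████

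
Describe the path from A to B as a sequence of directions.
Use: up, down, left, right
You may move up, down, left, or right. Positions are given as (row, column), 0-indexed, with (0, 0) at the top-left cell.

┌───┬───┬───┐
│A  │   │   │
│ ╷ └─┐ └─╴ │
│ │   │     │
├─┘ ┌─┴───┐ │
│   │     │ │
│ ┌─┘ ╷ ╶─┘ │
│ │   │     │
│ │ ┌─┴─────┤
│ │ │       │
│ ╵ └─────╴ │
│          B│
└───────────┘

Finding the path and converting it to directions:
Path through cells: (0,0) → (0,1) → (1,1) → (2,1) → (2,0) → (3,0) → (4,0) → (5,0) → (5,1) → (5,2) → (5,3) → (5,4) → (5,5)
Directions: right, down, down, left, down, down, down, right, right, right, right, right

Solution:

┌───┬───┬───┐
│A ↓│   │   │
│ ╷ └─┐ └─╴ │
│ │↓  │     │
├─┘ ┌─┴───┐ │
│↓ ↲│     │ │
│ ┌─┘ ╷ ╶─┘ │
│↓│   │     │
│ │ ┌─┴─────┤
│↓│ │       │
│ ╵ └─────╴ │
│↳ → → → → B│
└───────────┘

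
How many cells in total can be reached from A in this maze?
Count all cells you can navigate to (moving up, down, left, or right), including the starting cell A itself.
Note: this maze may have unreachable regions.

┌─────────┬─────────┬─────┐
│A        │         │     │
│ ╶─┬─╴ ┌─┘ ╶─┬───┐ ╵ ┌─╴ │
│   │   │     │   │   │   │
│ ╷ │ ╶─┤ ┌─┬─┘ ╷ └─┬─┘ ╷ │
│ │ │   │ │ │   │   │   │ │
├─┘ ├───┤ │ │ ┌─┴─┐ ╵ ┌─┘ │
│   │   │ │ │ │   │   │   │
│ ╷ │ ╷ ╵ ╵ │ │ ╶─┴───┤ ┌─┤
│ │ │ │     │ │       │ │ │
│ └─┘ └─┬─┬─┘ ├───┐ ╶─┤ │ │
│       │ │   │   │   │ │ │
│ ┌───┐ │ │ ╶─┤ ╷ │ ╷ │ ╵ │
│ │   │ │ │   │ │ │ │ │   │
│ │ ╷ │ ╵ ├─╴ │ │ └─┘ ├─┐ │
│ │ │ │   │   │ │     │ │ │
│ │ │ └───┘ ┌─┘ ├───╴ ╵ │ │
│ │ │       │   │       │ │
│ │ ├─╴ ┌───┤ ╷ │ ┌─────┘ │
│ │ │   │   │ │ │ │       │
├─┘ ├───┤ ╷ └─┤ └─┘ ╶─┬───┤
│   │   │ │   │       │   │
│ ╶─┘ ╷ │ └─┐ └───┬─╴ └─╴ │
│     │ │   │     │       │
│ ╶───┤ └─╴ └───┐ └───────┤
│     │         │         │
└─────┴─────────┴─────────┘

Using BFS/flood-fill to find all reachable cells from A:
Maze size: 13 × 13 = 169 total cells
All cells are reachable — the maze is fully connected.
Reachable cells: 169

Reachable region (· marks reachable cells):

┌─────────┬─────────┬─────┐
│A · · · ·│· · · · ·│· · ·│
│ ╶─┬─╴ ┌─┘ ╶─┬───┐ ╵ ┌─╴ │
│· ·│· ·│· · ·│· ·│· ·│· ·│
│ ╷ │ ╶─┤ ┌─┬─┘ ╷ └─┬─┘ ╷ │
│·│·│· ·│·│·│· ·│· ·│· ·│·│
├─┘ ├───┤ │ │ ┌─┴─┐ ╵ ┌─┘ │
│· ·│· ·│·│·│·│· ·│· ·│· ·│
│ ╷ │ ╷ ╵ ╵ │ │ ╶─┴───┤ ┌─┤
│·│·│·│· · ·│·│· · · ·│·│·│
│ └─┘ └─┬─┬─┘ ├───┐ ╶─┤ │ │
│· · · ·│·│· ·│· ·│· ·│·│·│
│ ┌───┐ │ │ ╶─┤ ╷ │ ╷ │ ╵ │
│·│· ·│·│·│· ·│·│·│·│·│· ·│
│ │ ╷ │ ╵ ├─╴ │ │ └─┘ ├─┐ │
│·│·│·│· ·│· ·│·│· · ·│·│·│
│ │ │ └───┘ ┌─┘ ├───╴ ╵ │ │
│·│·│· · · ·│· ·│· · · ·│·│
│ │ ├─╴ ┌───┤ ╷ │ ┌─────┘ │
│·│·│· ·│· ·│·│·│·│· · · ·│
├─┘ ├───┤ ╷ └─┤ └─┘ ╶─┬───┤
│· ·│· ·│·│· ·│· · · ·│· ·│
│ ╶─┘ ╷ │ └─┐ └───┬─╴ └─╴ │
│· · ·│·│· ·│· · ·│· · · ·│
│ ╶───┤ └─╴ └───┐ └───────┤
│· · ·│· · · · ·│· · · · ·│
└─────┴─────────┴─────────┘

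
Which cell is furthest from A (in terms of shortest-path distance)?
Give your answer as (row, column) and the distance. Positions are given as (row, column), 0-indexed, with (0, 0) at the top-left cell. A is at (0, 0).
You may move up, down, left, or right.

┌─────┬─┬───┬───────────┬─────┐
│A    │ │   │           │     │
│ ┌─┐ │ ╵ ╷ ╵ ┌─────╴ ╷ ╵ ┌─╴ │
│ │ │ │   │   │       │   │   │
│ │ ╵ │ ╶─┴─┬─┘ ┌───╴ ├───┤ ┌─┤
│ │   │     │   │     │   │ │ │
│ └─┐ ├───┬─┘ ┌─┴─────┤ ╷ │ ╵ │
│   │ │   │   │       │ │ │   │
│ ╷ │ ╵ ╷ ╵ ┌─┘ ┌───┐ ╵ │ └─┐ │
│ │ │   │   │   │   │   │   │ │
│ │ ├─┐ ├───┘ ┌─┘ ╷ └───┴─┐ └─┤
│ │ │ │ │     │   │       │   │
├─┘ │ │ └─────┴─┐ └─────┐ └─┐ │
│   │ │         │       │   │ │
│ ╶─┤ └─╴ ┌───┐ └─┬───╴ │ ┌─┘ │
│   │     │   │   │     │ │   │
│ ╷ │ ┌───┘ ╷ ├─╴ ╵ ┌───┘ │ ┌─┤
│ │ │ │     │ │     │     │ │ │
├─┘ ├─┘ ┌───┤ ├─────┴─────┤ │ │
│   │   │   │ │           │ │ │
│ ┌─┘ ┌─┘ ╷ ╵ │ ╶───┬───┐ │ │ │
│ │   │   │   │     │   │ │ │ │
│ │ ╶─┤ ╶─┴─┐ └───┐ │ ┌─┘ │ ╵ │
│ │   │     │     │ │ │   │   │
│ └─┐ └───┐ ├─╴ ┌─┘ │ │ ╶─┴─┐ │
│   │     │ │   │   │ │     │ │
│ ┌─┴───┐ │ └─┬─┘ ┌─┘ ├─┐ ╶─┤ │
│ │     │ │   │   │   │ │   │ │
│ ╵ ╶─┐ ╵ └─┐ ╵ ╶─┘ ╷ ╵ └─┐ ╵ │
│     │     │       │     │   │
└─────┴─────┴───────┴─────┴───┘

Computing BFS distances from A to all cells:
Furthest cell: (5, 4)
Distance: 107 steps

Path from A to the furthest cell:

┌─────┬─┬───┬───────────┬─────┐
│A    │ │   │           │     │
│ ┌─┐ │ ╵ ╷ ╵ ┌─────╴ ╷ ╵ ┌─╴ │
│↓│ │ │   │   │       │   │   │
│ │ ╵ │ ╶─┴─┬─┘ ┌───╴ ├───┤ ┌─┤
│↓│   │     │   │     │↓ ↰│ │ │
│ └─┐ ├───┬─┘ ┌─┴─────┤ ╷ │ ╵ │
│↳ ↓│ │   │   │↓ ← ← ↰│↓│↑│   │
│ ╷ │ ╵ ╷ ╵ ┌─┘ ┌───┐ ╵ │ └─┐ │
│ │↓│   │   │↓ ↲│   │↑ ↲│↑ ↰│ │
│ │ ├─┐ ├───┘ ┌─┘ ╷ └───┴─┐ └─┤
│ │↓│ │ │B ← ↲│   │       │↑ ↰│
├─┘ │ │ └─────┴─┐ └─────┐ └─┐ │
│↓ ↲│ │         │       │   │↑│
│ ╶─┤ └─╴ ┌───┐ └─┬───╴ │ ┌─┘ │
│↳ ↓│     │↱ ↓│   │     │ │↱ ↑│
│ ╷ │ ┌───┘ ╷ ├─╴ ╵ ┌───┘ │ ┌─┤
│ │↓│ │↱ → ↑│↓│     │     │↑│ │
├─┘ ├─┘ ┌───┤ ├─────┴─────┤ │ │
│↓ ↲│↱ ↑│↓ ↰│↓│↱ → → → → ↓│↑│ │
│ ┌─┘ ┌─┘ ╷ ╵ │ ╶───┬───┐ │ │ │
│↓│↱ ↑│↓ ↲│↑ ↲│↑ ← ↰│   │↓│↑│ │
│ │ ╶─┤ ╶─┴─┐ └───┐ │ ┌─┘ │ ╵ │
│↓│↑ ↰│↳ → ↓│     │↑│ │↓ ↲│↑ ↰│
│ └─┐ └───┐ ├─╴ ┌─┘ │ │ ╶─┴─┐ │
│↓  │↑ ← ↰│↓│   │↱ ↑│ │↳ ↓  │↑│
│ ┌─┴───┐ │ └─┬─┘ ┌─┘ ├─┐ ╶─┤ │
│↓│↱ → ↓│↑│↳ ↓│↱ ↑│   │ │↳ ↓│↑│
│ ╵ ╶─┐ ╵ └─┐ ╵ ╶─┘ ╷ ╵ └─┐ ╵ │
│↳ ↑  │↳ ↑  │↳ ↑    │     │↳ ↑│
└─────┴─────┴───────┴─────┴───┘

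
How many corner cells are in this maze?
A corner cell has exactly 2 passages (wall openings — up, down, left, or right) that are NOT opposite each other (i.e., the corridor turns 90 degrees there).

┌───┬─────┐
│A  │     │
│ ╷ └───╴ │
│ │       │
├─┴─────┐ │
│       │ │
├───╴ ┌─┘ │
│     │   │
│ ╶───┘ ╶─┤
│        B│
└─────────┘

Counting corner cells (2 non-opposite passages):
Total corners: 9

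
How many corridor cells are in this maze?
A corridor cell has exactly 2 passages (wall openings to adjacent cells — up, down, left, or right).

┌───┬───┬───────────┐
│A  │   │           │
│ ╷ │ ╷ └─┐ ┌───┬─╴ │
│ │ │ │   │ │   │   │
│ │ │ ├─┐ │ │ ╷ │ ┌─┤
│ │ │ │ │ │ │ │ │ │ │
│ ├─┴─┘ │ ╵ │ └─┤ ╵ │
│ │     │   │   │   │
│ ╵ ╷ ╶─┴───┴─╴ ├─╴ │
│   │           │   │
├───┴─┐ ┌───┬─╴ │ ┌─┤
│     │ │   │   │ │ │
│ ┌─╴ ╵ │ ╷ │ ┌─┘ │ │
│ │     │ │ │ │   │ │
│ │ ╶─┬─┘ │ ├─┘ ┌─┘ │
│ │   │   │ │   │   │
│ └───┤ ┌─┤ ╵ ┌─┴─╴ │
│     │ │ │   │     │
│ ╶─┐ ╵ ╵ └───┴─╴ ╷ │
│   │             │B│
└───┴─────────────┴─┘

Counting cells with exactly 2 passages:
Total corridor cells: 74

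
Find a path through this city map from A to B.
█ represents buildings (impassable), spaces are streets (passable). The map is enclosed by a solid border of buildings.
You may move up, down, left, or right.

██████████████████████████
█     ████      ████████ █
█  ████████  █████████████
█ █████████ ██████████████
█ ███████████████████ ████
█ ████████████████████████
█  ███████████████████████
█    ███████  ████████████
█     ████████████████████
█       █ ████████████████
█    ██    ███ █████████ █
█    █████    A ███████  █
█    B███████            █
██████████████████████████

Finding the shortest path from A to B:
Movement: cardinal only
Path length: 16 steps
Directions: left → left → left → left → up → left → left → left → up → left → left → left → down → down → down → right

Solution:

██████████████████████████
█     ████      ████████ █
█  ████████  █████████████
█ █████████ ██████████████
█ ███████████████████ ████
█ ████████████████████████
█  ███████████████████████
█    ███████  ████████████
█     ████████████████████
█   ↓←←↰█ ████████████████
█   ↓██↑←←↰███ █████████ █
█   ↓█████↑←←←A ███████  █
█   ↳B███████            █
██████████████████████████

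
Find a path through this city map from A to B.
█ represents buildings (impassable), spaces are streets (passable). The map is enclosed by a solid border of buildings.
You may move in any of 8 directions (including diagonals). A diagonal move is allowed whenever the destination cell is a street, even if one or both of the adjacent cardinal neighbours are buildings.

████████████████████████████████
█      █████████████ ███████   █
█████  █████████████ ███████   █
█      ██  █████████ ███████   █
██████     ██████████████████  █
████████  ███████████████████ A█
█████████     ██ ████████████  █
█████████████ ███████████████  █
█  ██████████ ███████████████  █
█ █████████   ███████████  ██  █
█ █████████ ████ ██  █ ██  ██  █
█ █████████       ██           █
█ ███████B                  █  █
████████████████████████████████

Finding the shortest path from A to B:
Movement: 8-directional
Path length: 25 steps
Directions: down → down → down → down → down-left → down-left → left → left → left → left → left → left → left → left → down-left → left → left → left → left → left → left → left → left → left → left

Solution:

████████████████████████████████
█      █████████████ ███████   █
█████  █████████████ ███████   █
█      ██  █████████ ███████   █
██████     ██████████████████  █
████████  ███████████████████ A█
█████████     ██ ████████████ ↓█
█████████████ ███████████████ ↓█
█  ██████████ ███████████████ ↓█
█ █████████   ███████████  ██ ↙█
█ █████████ ████ ██  █ ██  ██↙ █
█ █████████       ██↙←←←←←←←←  █
█ ███████B←←←←←←←←←←        █  █
████████████████████████████████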